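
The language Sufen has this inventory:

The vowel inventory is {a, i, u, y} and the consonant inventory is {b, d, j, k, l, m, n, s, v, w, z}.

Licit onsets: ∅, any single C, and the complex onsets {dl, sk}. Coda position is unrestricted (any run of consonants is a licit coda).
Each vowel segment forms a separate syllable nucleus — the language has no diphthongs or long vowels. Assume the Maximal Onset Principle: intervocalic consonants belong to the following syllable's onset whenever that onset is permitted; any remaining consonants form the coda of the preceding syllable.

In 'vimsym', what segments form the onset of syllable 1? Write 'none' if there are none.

v

Vowels present: i, y; each is a nucleus, giving 2 syllables.
Between /i/ (V1) and /y/ (V2): /ms/ splits as /m/ + /s/ (/s/ is the longest suffix that is a licit onset).
Result: vim.sym.
Syllable 1 is /vim/: onset /v/, nucleus /i/, coda /m/.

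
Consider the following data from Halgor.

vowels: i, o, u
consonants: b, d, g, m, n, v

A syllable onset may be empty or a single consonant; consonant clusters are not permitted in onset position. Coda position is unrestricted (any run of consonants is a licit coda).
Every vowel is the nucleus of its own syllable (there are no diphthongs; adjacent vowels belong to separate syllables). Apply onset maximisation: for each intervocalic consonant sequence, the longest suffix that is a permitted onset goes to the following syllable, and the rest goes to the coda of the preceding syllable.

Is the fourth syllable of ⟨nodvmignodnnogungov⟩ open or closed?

The vowels are o, i, o, o, u, o — 6 nuclei, so 6 syllables.
/o…i/ gap (V1→V2): /dvm/ — longest licit onset from the right is /m/, leaving /dv/ as coda.
/i…o/ gap (V2→V3): cluster /gn/ — the longest permitted-onset suffix is /n/; onset = /n/, preceding coda = /g/.
/o…o/ gap (V3→V4): cluster /dnn/ — the longest permitted-onset suffix is /n/; onset = /n/, preceding coda = /dn/.
/o…u/ gap (V4→V5): just /g/ — single C goes to the following onset.
/u…o/ gap (V5→V6): /ng/; trying suffixes from longest down, /g/ is the first permitted one, so coda /n/ | onset /g/.
Result: nodv.mig.nodn.no.gun.gov.
Syllable 4 is /no/; it ends in its nucleus with no coda, so it is open.

open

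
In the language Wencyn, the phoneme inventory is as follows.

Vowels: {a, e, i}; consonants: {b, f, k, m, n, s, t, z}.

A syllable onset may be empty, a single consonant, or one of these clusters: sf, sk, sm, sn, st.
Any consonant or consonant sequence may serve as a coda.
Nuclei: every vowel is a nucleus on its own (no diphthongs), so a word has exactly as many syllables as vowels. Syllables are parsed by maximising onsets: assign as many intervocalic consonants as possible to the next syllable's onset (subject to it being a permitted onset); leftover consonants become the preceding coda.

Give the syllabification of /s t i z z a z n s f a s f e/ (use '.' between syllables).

Nuclei (vowels): i, a, a, e → 4 syllables.
/i…a/ gap (V1→V2): /zz/ — longest licit onset from the right is /z/, leaving /z/ as coda.
/a…a/ gap (V2→V3): /znsf/ — longest licit onset from the right is /sf/, leaving /zn/ as coda.
/a…e/ gap (V3→V4): /sf/ — entire cluster is a permitted onset → onset /sf/, coda ∅.

stiz.zazn.sfa.sfe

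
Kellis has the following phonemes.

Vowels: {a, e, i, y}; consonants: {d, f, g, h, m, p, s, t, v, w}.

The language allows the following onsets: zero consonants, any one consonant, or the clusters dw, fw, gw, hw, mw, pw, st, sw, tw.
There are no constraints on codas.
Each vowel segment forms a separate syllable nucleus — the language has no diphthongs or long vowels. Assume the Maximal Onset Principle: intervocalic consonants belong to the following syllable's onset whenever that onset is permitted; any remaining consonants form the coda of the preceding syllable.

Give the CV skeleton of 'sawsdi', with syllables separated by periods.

Vowels present: a, i; each is a nucleus, giving 2 syllables.
/a…i/ gap (V1→V2): cluster /wsd/ — the longest permitted-onset suffix is /d/; onset = /d/, preceding coda = /ws/.
So the parse is saws.di.
Mapping each syllable to C/V: /saws/ → CVCC, /di/ → CV.

CVCC.CV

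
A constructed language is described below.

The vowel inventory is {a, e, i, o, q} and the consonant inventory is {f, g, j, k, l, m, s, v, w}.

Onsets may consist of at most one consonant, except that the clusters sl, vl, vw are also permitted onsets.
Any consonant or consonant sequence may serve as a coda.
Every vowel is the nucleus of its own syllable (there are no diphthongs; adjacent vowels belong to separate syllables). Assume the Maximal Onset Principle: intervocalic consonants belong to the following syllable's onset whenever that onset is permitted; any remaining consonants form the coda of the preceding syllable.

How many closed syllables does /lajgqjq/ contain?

1

Vowels present: a, q, q; each is a nucleus, giving 3 syllables.
σ1/σ2 boundary: /jg/ — longest licit onset from the right is /g/, leaving /j/ as coda.
σ2/σ3 boundary: /j/ is a single consonant, so it becomes the next onset.
Syllabification: laj.gq.jq.
Classifying each syllable: /laj/ (closed), /gq/ (open), /jq/ (open).
Closed syllables: 1.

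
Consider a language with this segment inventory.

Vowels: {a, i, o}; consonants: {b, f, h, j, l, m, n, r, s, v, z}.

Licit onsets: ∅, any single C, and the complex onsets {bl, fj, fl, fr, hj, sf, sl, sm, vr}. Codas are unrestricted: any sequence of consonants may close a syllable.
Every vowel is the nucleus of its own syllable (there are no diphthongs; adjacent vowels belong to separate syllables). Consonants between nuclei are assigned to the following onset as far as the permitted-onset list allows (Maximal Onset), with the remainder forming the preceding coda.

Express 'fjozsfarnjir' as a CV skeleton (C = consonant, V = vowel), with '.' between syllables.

CCVC.CCVCC.CVC

The vowels are o, a, i — 3 nuclei, so 3 syllables.
/o…a/ gap (V1→V2): cluster /zsf/ — the longest permitted-onset suffix is /sf/; onset = /sf/, preceding coda = /z/.
/a…i/ gap (V2→V3): /rnj/ — longest licit onset from the right is /j/, leaving /rn/ as coda.
Putting it together: fjoz.sfarn.jir.
Mapping each syllable to C/V: /fjoz/ → CCVC, /sfarn/ → CCVCC, /jir/ → CVC.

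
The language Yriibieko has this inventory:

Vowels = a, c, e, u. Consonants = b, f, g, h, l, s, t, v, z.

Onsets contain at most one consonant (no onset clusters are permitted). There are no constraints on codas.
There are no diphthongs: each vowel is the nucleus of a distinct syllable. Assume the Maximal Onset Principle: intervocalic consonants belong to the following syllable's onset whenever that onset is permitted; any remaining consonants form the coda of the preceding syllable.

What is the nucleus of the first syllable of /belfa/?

Vowels present: e, a; each is a nucleus, giving 2 syllables.
The first nucleus (vowel 1 from the left) is /e/.

e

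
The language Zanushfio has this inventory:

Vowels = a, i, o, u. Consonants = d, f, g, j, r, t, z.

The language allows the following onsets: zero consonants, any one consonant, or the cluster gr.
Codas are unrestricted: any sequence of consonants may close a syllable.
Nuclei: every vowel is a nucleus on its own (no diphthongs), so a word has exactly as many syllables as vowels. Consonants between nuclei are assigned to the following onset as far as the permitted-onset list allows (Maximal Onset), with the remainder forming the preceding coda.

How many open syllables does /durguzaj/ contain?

1

The vowels are u, u, a — 3 nuclei, so 3 syllables.
V1 /u/ – V2 /u/: /rg/; trying suffixes from longest down, /g/ is the first permitted one, so coda /r/ | onset /g/.
V2 /u/ – V3 /a/: /z/ is a single consonant, so it becomes the next onset.
So the parse is dur.gu.zaj.
Classifying each syllable: /dur/ (closed), /gu/ (open), /zaj/ (closed).
Open syllables: 1.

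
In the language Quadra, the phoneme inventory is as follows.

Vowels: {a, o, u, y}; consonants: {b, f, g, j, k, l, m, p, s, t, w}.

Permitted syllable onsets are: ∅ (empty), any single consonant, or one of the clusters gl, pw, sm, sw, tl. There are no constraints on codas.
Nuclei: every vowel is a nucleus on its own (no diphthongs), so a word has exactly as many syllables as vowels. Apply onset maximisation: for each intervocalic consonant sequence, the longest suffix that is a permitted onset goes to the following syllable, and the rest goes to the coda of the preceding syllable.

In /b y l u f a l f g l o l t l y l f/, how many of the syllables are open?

Nuclei (vowels): y, u, a, o, y → 5 syllables.
/y…u/ gap (V1→V2): /l/ → onset of the next syllable (single consonants are always licit onsets).
/u…a/ gap (V2→V3): just /f/ — single C goes to the following onset.
/a…o/ gap (V3→V4): /lfgl/; trying suffixes from longest down, /gl/ is the first permitted one, so coda /lf/ | onset /gl/.
/o…y/ gap (V4→V5): /ltl/ — longest licit onset from the right is /tl/, leaving /l/ as coda.
Putting it together: by.lu.falf.glol.tlylf.
Classifying each syllable: /by/ (open), /lu/ (open), /falf/ (closed), /glol/ (closed), /tlylf/ (closed).
Open syllables: 2.

2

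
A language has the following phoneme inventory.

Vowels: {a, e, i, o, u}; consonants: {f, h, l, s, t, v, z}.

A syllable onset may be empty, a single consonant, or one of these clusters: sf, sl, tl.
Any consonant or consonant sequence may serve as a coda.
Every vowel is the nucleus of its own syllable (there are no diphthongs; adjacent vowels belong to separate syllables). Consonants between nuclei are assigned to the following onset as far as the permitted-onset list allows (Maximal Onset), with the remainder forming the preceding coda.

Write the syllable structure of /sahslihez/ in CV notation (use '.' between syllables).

CVC.CCV.CVC

Vowels present: a, i, e; each is a nucleus, giving 3 syllables.
/a…i/ gap (V1→V2): /hsl/; trying suffixes from longest down, /sl/ is the first permitted one, so coda /h/ | onset /sl/.
/i…e/ gap (V2→V3): just /h/ — single C goes to the following onset.
So the parse is sah.sli.hez.
Mapping each syllable to C/V: /sah/ → CVC, /sli/ → CCV, /hez/ → CVC.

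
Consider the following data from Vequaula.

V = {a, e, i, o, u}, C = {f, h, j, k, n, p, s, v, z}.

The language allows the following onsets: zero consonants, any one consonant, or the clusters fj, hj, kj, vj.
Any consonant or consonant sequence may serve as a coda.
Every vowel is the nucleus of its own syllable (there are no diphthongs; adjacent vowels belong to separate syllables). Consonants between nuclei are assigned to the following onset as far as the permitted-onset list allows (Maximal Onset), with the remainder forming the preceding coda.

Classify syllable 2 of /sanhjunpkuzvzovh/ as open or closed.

Vowels present: a, u, u, o; each is a nucleus, giving 4 syllables.
σ1/σ2 boundary: cluster /nhj/ — the longest permitted-onset suffix is /hj/; onset = /hj/, preceding coda = /n/.
σ2/σ3 boundary: /npk/ splits as /np/ + /k/ (/k/ is the longest suffix that is a licit onset).
σ3/σ4 boundary: /zvz/ — longest licit onset from the right is /z/, leaving /zv/ as coda.
Putting it together: san.hjunp.kuzv.zovh.
Syllable 2 is /hjunp/ with coda /np/, so it is closed.

closed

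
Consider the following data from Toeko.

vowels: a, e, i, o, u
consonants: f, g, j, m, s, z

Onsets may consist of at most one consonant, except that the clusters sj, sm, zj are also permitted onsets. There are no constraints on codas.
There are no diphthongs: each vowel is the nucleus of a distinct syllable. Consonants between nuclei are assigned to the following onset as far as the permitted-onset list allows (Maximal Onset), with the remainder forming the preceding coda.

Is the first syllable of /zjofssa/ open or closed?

Vowels present: o, a; each is a nucleus, giving 2 syllables.
Between /o/ (V1) and /a/ (V2): cluster /fss/ — the longest permitted-onset suffix is /s/; onset = /s/, preceding coda = /fs/.
So the parse is zjofs.sa.
Syllable 1 is /zjofs/ with coda /fs/, so it is closed.

closed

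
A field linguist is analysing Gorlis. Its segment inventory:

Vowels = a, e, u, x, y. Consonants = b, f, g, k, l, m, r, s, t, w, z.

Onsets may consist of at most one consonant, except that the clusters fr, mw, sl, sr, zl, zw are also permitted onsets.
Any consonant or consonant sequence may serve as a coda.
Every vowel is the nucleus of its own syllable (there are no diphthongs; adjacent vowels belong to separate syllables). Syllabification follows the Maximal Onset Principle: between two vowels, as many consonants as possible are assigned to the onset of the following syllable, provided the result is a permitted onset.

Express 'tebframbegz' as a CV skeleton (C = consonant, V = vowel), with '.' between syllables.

Vowels present: e, a, e; each is a nucleus, giving 3 syllables.
V1 /e/ – V2 /a/: /bfr/; trying suffixes from longest down, /fr/ is the first permitted one, so coda /b/ | onset /fr/.
V2 /a/ – V3 /e/: /mb/; trying suffixes from longest down, /b/ is the first permitted one, so coda /m/ | onset /b/.
Putting it together: teb.fram.begz.
Mapping each syllable to C/V: /teb/ → CVC, /fram/ → CCVC, /begz/ → CVCC.

CVC.CCVC.CVCC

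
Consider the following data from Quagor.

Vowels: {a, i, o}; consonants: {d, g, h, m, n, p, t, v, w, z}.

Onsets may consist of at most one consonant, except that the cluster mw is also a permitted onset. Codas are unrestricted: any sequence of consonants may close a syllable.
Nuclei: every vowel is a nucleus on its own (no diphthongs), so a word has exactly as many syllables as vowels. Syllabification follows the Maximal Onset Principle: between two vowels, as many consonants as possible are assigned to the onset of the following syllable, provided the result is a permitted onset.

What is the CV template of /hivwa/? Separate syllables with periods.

CVC.CV

The vowels are i, a — 2 nuclei, so 2 syllables.
V1 /i/ – V2 /a/: /vw/; trying suffixes from longest down, /w/ is the first permitted one, so coda /v/ | onset /w/.
Putting it together: hiv.wa.
Mapping each syllable to C/V: /hiv/ → CVC, /wa/ → CV.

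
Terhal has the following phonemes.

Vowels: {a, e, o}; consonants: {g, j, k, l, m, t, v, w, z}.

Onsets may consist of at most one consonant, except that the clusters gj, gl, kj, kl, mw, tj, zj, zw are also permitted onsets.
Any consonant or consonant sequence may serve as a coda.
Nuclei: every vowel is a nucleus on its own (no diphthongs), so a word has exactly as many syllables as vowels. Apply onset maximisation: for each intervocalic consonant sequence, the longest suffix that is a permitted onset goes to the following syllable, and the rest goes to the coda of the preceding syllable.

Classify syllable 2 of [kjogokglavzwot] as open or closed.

Nuclei (vowels): o, o, a, o → 4 syllables.
σ1/σ2 boundary: /g/ → onset of the next syllable (single consonants are always licit onsets).
σ2/σ3 boundary: /kgl/; trying suffixes from longest down, /gl/ is the first permitted one, so coda /k/ | onset /gl/.
σ3/σ4 boundary: /vzw/ — longest licit onset from the right is /zw/, leaving /v/ as coda.
Putting it together: kjo.gok.glav.zwot.
Syllable 2 is /gok/ with coda /k/, so it is closed.

closed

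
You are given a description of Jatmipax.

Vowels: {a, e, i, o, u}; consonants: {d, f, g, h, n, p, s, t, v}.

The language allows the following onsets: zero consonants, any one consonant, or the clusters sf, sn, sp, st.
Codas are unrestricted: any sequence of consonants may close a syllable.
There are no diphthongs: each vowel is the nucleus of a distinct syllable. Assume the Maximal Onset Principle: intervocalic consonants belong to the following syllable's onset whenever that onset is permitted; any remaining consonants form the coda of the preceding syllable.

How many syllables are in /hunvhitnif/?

Vowels present: u, i, i; each is a nucleus, giving 3 syllables.

3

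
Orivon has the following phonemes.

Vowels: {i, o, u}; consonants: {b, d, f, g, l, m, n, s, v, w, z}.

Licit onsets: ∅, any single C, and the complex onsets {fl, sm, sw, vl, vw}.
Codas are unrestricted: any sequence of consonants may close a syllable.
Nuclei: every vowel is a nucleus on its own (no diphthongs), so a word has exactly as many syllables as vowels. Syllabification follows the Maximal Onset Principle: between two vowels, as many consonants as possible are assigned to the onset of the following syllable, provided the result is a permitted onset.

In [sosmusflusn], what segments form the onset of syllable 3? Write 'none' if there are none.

Vowels present: o, u, u; each is a nucleus, giving 3 syllables.
Between /o/ (V1) and /u/ (V2): cluster /sm/ — /sm/ is itself a permitted onset, so the whole cluster goes right; preceding coda = ∅.
Between /u/ (V2) and /u/ (V3): /sfl/; trying suffixes from longest down, /fl/ is the first permitted one, so coda /s/ | onset /fl/.
Syllabification: so.smus.flusn.
Syllable 3 is /flusn/: onset /fl/, nucleus /u/, coda /sn/.

fl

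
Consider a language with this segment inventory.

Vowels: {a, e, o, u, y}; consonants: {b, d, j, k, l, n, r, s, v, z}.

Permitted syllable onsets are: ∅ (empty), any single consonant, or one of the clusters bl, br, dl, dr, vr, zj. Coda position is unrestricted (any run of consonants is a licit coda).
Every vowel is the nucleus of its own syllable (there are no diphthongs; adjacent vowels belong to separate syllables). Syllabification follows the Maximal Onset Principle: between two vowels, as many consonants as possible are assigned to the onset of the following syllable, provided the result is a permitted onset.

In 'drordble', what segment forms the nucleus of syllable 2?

Nuclei (vowels): o, e → 2 syllables.
The second nucleus (vowel 2 from the left) is /e/.

e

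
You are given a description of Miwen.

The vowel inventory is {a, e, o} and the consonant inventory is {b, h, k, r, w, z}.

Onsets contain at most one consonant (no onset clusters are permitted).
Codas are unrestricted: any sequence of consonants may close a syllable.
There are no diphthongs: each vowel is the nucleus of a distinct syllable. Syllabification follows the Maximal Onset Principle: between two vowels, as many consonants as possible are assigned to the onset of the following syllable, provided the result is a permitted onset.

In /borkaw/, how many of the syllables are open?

0

The vowels are o, a — 2 nuclei, so 2 syllables.
σ1/σ2 boundary: cluster /rk/ — the longest permitted-onset suffix is /k/; onset = /k/, preceding coda = /r/.
So the parse is bor.kaw.
Classifying each syllable: /bor/ (closed), /kaw/ (closed).
Open syllables: 0.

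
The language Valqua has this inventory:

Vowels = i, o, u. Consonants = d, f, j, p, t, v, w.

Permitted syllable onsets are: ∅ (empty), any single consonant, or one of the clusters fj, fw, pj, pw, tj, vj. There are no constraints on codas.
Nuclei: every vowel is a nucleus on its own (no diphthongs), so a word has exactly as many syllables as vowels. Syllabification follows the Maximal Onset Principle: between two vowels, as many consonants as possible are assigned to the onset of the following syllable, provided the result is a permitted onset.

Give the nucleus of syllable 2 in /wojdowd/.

o

The vowels are o, o — 2 nuclei, so 2 syllables.
The second nucleus (vowel 2 from the left) is /o/.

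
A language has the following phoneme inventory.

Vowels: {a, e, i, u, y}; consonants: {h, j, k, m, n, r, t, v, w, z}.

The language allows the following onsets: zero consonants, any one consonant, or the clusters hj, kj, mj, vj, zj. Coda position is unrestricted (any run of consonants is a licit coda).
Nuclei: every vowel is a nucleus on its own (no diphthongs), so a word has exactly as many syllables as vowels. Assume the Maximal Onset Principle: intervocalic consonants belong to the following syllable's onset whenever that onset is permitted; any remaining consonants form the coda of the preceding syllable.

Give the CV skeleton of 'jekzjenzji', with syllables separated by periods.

CVC.CCVC.CCV

Vowels present: e, e, i; each is a nucleus, giving 3 syllables.
σ1/σ2 boundary: /kzj/ splits as /k/ + /zj/ (/zj/ is the longest suffix that is a licit onset).
σ2/σ3 boundary: /nzj/; trying suffixes from longest down, /zj/ is the first permitted one, so coda /n/ | onset /zj/.
Syllabification: jek.zjen.zji.
Mapping each syllable to C/V: /jek/ → CVC, /zjen/ → CCVC, /zji/ → CCV.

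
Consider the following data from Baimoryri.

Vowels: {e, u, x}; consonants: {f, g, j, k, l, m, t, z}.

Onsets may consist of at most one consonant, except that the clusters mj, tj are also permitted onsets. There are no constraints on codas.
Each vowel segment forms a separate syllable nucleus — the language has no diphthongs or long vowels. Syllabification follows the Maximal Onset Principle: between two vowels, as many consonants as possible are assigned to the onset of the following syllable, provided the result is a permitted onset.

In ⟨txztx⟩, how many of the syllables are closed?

1

The vowels are x, x — 2 nuclei, so 2 syllables.
V1 /x/ – V2 /x/: cluster /zt/ — the longest permitted-onset suffix is /t/; onset = /t/, preceding coda = /z/.
Putting it together: txz.tx.
Classifying each syllable: /txz/ (closed), /tx/ (open).
Closed syllables: 1.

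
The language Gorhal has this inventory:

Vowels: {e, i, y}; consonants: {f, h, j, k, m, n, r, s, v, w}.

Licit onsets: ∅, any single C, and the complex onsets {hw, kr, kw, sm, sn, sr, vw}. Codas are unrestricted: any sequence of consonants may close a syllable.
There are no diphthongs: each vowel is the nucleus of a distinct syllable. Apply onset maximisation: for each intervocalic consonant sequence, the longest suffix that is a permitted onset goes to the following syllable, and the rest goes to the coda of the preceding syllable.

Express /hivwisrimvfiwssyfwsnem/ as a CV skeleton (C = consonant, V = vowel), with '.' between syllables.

CV.CCV.CCVCC.CVCC.CVCC.CCVC

Nuclei (vowels): i, i, i, i, y, e → 6 syllables.
/i…i/ gap (V1→V2): /vw/ — entire cluster is a permitted onset → onset /vw/, coda ∅.
/i…i/ gap (V2→V3): /sr/ — entire cluster is a permitted onset → onset /sr/, coda ∅.
/i…i/ gap (V3→V4): /mvf/; trying suffixes from longest down, /f/ is the first permitted one, so coda /mv/ | onset /f/.
/i…y/ gap (V4→V5): /wss/ splits as /ws/ + /s/ (/s/ is the longest suffix that is a licit onset).
/y…e/ gap (V5→V6): /fwsn/ splits as /fw/ + /sn/ (/sn/ is the longest suffix that is a licit onset).
So the parse is hi.vwi.srimv.fiws.syfw.snem.
Mapping each syllable to C/V: /hi/ → CV, /vwi/ → CCV, /srimv/ → CCVCC, /fiws/ → CVCC, /syfw/ → CVCC, /snem/ → CCVC.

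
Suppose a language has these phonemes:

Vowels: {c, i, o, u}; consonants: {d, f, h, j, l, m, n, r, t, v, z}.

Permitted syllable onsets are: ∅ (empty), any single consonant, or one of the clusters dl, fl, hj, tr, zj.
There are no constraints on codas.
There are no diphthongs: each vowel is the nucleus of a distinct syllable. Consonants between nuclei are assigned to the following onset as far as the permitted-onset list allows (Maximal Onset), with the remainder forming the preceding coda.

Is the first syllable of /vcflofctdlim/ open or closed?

Nuclei (vowels): c, o, c, i → 4 syllables.
Between /c/ (V1) and /o/ (V2): /fl/ is a licit onset in full, so it all attaches to the next syllable.
Between /o/ (V2) and /c/ (V3): just /f/ — single C goes to the following onset.
Between /c/ (V3) and /i/ (V4): /tdl/ splits as /t/ + /dl/ (/dl/ is the longest suffix that is a licit onset).
So the parse is vc.flo.fct.dlim.
Syllable 1 is /vc/; it ends in its nucleus with no coda, so it is open.

open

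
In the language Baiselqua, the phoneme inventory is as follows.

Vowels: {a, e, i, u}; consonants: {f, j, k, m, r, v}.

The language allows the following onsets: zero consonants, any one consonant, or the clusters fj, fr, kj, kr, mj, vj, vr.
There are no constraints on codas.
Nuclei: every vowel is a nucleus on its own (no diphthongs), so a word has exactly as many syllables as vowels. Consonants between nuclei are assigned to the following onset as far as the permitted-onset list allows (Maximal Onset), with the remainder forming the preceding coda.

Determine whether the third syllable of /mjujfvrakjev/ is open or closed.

Nuclei (vowels): u, a, e → 3 syllables.
Between /u/ (V1) and /a/ (V2): /jfvr/ — longest licit onset from the right is /vr/, leaving /jf/ as coda.
Between /a/ (V2) and /e/ (V3): /kj/ — entire cluster is a permitted onset → onset /kj/, coda ∅.
Syllabification: mjujf.vra.kjev.
Syllable 3 is /kjev/ with coda /v/, so it is closed.

closed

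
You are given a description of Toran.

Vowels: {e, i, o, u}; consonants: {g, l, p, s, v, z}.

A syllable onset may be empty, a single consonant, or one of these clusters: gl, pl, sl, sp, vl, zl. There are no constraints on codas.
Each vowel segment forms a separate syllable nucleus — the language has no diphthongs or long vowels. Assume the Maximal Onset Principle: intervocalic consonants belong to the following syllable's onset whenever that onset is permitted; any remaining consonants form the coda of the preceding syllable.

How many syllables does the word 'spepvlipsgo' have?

Vowels present: e, i, o; each is a nucleus, giving 3 syllables.

3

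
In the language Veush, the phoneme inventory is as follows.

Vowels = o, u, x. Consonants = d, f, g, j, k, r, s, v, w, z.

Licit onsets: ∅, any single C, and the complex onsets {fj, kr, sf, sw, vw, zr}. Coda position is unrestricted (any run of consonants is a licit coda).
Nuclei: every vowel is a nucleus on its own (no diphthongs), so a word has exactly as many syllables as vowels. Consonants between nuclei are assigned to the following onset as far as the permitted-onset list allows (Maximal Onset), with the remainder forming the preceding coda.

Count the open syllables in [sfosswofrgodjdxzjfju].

1

Nuclei (vowels): o, o, o, x, u → 5 syllables.
σ1/σ2 boundary: /ssw/ splits as /s/ + /sw/ (/sw/ is the longest suffix that is a licit onset).
σ2/σ3 boundary: /frg/; trying suffixes from longest down, /g/ is the first permitted one, so coda /fr/ | onset /g/.
σ3/σ4 boundary: /djd/; trying suffixes from longest down, /d/ is the first permitted one, so coda /dj/ | onset /d/.
σ4/σ5 boundary: cluster /zjfj/ — the longest permitted-onset suffix is /fj/; onset = /fj/, preceding coda = /zj/.
Syllabification: sfos.swofr.godj.dxzj.fju.
Classifying each syllable: /sfos/ (closed), /swofr/ (closed), /godj/ (closed), /dxzj/ (closed), /fju/ (open).
Open syllables: 1.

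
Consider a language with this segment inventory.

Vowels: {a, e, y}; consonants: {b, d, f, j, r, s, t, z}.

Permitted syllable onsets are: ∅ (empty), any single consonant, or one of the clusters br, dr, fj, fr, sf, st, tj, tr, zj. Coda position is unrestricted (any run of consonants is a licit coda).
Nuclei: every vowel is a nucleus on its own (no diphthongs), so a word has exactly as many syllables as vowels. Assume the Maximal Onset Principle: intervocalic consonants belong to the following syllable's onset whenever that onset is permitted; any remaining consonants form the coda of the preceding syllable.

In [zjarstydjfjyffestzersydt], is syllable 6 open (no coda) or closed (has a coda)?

closed

Nuclei (vowels): a, y, y, e, e, y → 6 syllables.
σ1/σ2 boundary: cluster /rst/ — the longest permitted-onset suffix is /st/; onset = /st/, preceding coda = /r/.
σ2/σ3 boundary: /djfj/ splits as /dj/ + /fj/ (/fj/ is the longest suffix that is a licit onset).
σ3/σ4 boundary: /ff/ — longest licit onset from the right is /f/, leaving /f/ as coda.
σ4/σ5 boundary: /stz/; trying suffixes from longest down, /z/ is the first permitted one, so coda /st/ | onset /z/.
σ5/σ6 boundary: /rs/; trying suffixes from longest down, /s/ is the first permitted one, so coda /r/ | onset /s/.
So the parse is zjar.stydj.fjyf.fest.zer.sydt.
Syllable 6 is /sydt/ with coda /dt/, so it is closed.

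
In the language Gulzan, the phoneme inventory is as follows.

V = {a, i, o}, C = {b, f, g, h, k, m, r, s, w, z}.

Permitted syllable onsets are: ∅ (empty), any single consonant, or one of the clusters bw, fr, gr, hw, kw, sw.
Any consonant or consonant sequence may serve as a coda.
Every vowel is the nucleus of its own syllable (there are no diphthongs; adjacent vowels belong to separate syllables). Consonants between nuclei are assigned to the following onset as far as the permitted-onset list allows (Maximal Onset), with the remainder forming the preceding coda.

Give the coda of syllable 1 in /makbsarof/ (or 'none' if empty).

kb

Nuclei (vowels): a, a, o → 3 syllables.
Between /a/ (V1) and /a/ (V2): /kbs/; trying suffixes from longest down, /s/ is the first permitted one, so coda /kb/ | onset /s/.
Between /a/ (V2) and /o/ (V3): /r/ → onset of the next syllable (single consonants are always licit onsets).
So the parse is makb.sa.rof.
Syllable 1 is /makb/: onset /m/, nucleus /a/, coda /kb/.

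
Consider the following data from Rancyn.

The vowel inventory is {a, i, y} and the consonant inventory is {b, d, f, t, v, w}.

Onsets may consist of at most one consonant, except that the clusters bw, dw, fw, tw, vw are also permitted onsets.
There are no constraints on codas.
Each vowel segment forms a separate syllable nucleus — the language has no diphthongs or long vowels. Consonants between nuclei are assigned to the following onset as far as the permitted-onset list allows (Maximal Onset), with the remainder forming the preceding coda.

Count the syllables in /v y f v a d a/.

Nuclei (vowels): y, a, a → 3 syllables.

3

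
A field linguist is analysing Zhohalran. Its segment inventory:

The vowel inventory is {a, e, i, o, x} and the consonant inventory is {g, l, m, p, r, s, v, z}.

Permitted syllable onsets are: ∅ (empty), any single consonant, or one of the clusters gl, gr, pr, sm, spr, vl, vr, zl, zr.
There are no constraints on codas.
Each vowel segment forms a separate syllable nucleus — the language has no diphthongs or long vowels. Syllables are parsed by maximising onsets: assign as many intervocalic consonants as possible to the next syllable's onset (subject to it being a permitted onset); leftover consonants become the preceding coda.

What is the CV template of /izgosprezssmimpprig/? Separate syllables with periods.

VC.CV.CCCVCC.CCVCC.CCVC

Nuclei (vowels): i, o, e, i, i → 5 syllables.
V1 /i/ – V2 /o/: /zg/ — longest licit onset from the right is /g/, leaving /z/ as coda.
V2 /o/ – V3 /e/: cluster /spr/ — /spr/ is itself a permitted onset, so the whole cluster goes right; preceding coda = ∅.
V3 /e/ – V4 /i/: cluster /zssm/ — the longest permitted-onset suffix is /sm/; onset = /sm/, preceding coda = /zs/.
V4 /i/ – V5 /i/: cluster /mppr/ — the longest permitted-onset suffix is /pr/; onset = /pr/, preceding coda = /mp/.
Putting it together: iz.go.sprezs.smimp.prig.
Mapping each syllable to C/V: /iz/ → VC, /go/ → CV, /sprezs/ → CCCVCC, /smimp/ → CCVCC, /prig/ → CCVC.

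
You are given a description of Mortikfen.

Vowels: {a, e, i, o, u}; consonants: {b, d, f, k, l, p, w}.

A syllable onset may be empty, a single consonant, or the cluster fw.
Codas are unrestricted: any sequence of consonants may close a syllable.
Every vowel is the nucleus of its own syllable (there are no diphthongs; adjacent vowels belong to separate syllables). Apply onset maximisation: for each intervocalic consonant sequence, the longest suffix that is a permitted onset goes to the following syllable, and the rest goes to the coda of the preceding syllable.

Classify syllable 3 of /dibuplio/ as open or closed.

Nuclei (vowels): i, u, i, o → 4 syllables.
σ1/σ2 boundary: just /b/ — single C goes to the following onset.
σ2/σ3 boundary: /pl/ splits as /p/ + /l/ (/l/ is the longest suffix that is a licit onset).
σ3/σ4 boundary: nothing intervenes; syllable break is V.V.
Result: di.bup.li.o.
Syllable 3 is /li/; it ends in its nucleus with no coda, so it is open.

open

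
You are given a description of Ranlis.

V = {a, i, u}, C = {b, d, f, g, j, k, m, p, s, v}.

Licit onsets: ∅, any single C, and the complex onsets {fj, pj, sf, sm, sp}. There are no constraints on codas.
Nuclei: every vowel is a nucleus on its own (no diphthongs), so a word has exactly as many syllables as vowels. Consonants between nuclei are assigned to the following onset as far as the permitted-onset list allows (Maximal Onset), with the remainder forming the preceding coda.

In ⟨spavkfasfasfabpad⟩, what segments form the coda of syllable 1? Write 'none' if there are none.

vk

Nuclei (vowels): a, a, a, a, a → 5 syllables.
σ1/σ2 boundary: /vkf/; trying suffixes from longest down, /f/ is the first permitted one, so coda /vk/ | onset /f/.
σ2/σ3 boundary: /sf/ — entire cluster is a permitted onset → onset /sf/, coda ∅.
σ3/σ4 boundary: /sf/ is a licit onset in full, so it all attaches to the next syllable.
σ4/σ5 boundary: /bp/ — longest licit onset from the right is /p/, leaving /b/ as coda.
Putting it together: spavk.fa.sfa.sfab.pad.
Syllable 1 is /spavk/: onset /sp/, nucleus /a/, coda /vk/.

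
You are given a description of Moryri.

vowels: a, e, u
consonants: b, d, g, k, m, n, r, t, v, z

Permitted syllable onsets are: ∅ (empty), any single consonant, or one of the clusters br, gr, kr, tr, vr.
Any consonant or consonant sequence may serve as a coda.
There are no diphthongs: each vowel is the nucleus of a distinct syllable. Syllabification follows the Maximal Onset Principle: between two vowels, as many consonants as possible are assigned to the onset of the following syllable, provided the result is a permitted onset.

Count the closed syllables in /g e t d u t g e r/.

Vowels present: e, u, e; each is a nucleus, giving 3 syllables.
/e…u/ gap (V1→V2): /td/ — longest licit onset from the right is /d/, leaving /t/ as coda.
/u…e/ gap (V2→V3): /tg/ — longest licit onset from the right is /g/, leaving /t/ as coda.
So the parse is get.dut.ger.
Classifying each syllable: /get/ (closed), /dut/ (closed), /ger/ (closed).
Closed syllables: 3.

3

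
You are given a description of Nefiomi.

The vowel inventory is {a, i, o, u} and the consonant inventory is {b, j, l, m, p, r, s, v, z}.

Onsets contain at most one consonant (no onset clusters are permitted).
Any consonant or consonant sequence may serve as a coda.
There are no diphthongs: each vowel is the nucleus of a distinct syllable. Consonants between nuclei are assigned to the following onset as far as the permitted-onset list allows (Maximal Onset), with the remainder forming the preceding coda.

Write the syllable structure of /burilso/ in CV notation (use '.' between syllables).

CV.CVC.CV

Nuclei (vowels): u, i, o → 3 syllables.
/u…i/ gap (V1→V2): just /r/ — single C goes to the following onset.
/i…o/ gap (V2→V3): /ls/; trying suffixes from longest down, /s/ is the first permitted one, so coda /l/ | onset /s/.
Syllabification: bu.ril.so.
Mapping each syllable to C/V: /bu/ → CV, /ril/ → CVC, /so/ → CV.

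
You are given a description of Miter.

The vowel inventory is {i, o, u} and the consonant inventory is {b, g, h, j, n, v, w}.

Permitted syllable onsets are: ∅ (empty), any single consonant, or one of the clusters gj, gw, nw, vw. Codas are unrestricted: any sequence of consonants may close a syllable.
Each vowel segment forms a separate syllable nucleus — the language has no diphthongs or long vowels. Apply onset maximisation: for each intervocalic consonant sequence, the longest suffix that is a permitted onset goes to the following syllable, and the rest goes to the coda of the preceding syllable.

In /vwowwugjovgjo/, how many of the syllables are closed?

The vowels are o, u, o, o — 4 nuclei, so 4 syllables.
σ1/σ2 boundary: /ww/; trying suffixes from longest down, /w/ is the first permitted one, so coda /w/ | onset /w/.
σ2/σ3 boundary: cluster /gj/ — /gj/ is itself a permitted onset, so the whole cluster goes right; preceding coda = ∅.
σ3/σ4 boundary: /vgj/ — longest licit onset from the right is /gj/, leaving /v/ as coda.
Putting it together: vwow.wu.gjov.gjo.
Classifying each syllable: /vwow/ (closed), /wu/ (open), /gjov/ (closed), /gjo/ (open).
Closed syllables: 2.

2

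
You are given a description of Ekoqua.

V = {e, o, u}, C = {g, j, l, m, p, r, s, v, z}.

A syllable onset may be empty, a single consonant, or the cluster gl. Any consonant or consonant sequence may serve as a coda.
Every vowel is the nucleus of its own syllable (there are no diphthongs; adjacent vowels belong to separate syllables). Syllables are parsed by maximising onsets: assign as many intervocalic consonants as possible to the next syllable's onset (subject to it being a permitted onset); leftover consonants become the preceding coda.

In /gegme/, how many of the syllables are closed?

Nuclei (vowels): e, e → 2 syllables.
/e…e/ gap (V1→V2): /gm/ — longest licit onset from the right is /m/, leaving /g/ as coda.
Result: geg.me.
Classifying each syllable: /geg/ (closed), /me/ (open).
Closed syllables: 1.

1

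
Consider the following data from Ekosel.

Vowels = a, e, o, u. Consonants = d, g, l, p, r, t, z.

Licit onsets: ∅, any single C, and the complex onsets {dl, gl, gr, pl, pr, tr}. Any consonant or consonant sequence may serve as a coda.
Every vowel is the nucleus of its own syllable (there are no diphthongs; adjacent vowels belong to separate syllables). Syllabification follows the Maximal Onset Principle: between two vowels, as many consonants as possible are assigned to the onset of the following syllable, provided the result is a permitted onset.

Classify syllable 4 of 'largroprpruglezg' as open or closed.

The vowels are a, o, u, e — 4 nuclei, so 4 syllables.
σ1/σ2 boundary: cluster /rgr/ — the longest permitted-onset suffix is /gr/; onset = /gr/, preceding coda = /r/.
σ2/σ3 boundary: /prpr/; trying suffixes from longest down, /pr/ is the first permitted one, so coda /pr/ | onset /pr/.
σ3/σ4 boundary: /gl/ — entire cluster is a permitted onset → onset /gl/, coda ∅.
Result: lar.gropr.pru.glezg.
Syllable 4 is /glezg/ with coda /zg/, so it is closed.

closed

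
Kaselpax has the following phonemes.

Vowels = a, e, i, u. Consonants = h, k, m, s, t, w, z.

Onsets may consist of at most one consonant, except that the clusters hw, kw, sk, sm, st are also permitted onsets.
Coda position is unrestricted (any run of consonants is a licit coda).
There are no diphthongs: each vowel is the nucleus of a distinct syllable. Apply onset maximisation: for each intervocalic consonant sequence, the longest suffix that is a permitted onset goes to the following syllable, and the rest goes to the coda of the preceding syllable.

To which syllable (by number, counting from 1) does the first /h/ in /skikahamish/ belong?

3

The vowels are i, a, a, i — 4 nuclei, so 4 syllables.
σ1/σ2 boundary: /k/ → onset of the next syllable (single consonants are always licit onsets).
σ2/σ3 boundary: /h/ → onset of the next syllable (single consonants are always licit onsets).
σ3/σ4 boundary: just /m/ — single C goes to the following onset.
Putting it together: ski.ka.ha.mish.
The first /h/ is in the onset of syllable 3 (/ha/).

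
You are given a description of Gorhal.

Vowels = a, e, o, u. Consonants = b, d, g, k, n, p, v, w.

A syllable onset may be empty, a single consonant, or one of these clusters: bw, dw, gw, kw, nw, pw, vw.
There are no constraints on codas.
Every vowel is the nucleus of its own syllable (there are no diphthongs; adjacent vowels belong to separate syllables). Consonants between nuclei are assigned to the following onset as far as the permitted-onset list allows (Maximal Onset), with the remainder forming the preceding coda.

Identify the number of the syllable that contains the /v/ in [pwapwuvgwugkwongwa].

2

Nuclei (vowels): a, u, u, o, a → 5 syllables.
σ1/σ2 boundary: /pw/ — entire cluster is a permitted onset → onset /pw/, coda ∅.
σ2/σ3 boundary: /vgw/; trying suffixes from longest down, /gw/ is the first permitted one, so coda /v/ | onset /gw/.
σ3/σ4 boundary: /gkw/ — longest licit onset from the right is /kw/, leaving /g/ as coda.
σ4/σ5 boundary: /ngw/ — longest licit onset from the right is /gw/, leaving /n/ as coda.
So the parse is pwa.pwuv.gwug.kwon.gwa.
The /v/ is in the coda of syllable 2 (/pwuv/).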